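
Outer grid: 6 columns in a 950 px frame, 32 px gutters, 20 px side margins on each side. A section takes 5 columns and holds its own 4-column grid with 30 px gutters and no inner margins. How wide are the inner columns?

165.75 px

Inside the margins: 950 − 40 = 910 px.
6 columns + 5 gutters: 6c + 5·32 = 910.
6c = 910 − 160 = 750, so c = 125 px.
5 columns plus 4 gutters: 625 + 128 = 753 px.
753 − 3·30 = 663; ÷4 gives d = 165.75 px.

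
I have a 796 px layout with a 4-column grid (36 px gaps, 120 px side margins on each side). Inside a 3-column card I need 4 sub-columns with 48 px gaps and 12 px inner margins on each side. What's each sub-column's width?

Inside the margins: 796 − 240 = 556 px.
4c + 3·36 = 556 → 4c = 448 → c = 112 px.
3 columns plus 2 gaps: 336 + 72 = 408 px.
Inner content = 408 − 2·12 = 384 px.
384 − 3·48 = 240; ÷4 gives d = 60 px.

60 px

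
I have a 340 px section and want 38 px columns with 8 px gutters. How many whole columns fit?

k columns need k·38 + (k−1)·8 = k·46 − 8.
k·46 − 8 ≤ 340 → k ≤ 348 / 46 ≈ 7.57, so k = 7.

7 columns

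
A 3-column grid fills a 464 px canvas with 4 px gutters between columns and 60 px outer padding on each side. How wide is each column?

Take off 120 px of margins, leaving 344 px.
Subtracting 2 gutters of 4 leaves 336 for 3 columns, so c = 112 px.

112 px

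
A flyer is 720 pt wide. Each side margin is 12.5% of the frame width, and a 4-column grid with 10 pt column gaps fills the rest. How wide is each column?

127.5 pt

720 × (1 − 2·12.5%) = 720 × 75% = 540 pt for the columns.
540 − 3·10 = 510; ÷4 gives c = 127.5 pt.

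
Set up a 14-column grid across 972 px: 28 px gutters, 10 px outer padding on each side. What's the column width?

42 px

Take off 20 px of margins, leaving 952 px.
14c + 13·28 = 952 → 14c = 588 → c = 42 px.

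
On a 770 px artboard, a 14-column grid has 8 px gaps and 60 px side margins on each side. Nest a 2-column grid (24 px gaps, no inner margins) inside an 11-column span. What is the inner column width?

Take off 120 px of margins, leaving 650 px.
14 columns + 13 gaps: 14c + 13·8 = 650.
14c = 650 − 104 = 546, so c = 39 px.
11-column span = 11·39 + 10·8 = 509 px.
Subtracting 1 gap of 24 leaves 485 for 2 columns, so d = 242.5 px.

242.5 px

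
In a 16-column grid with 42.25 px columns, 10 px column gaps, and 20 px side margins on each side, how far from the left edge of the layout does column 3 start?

Each column+gutter stride is 52.25 px; 2 of them past the 20 px margin is 20 + 104.5 = 124.5 px.

124.5 px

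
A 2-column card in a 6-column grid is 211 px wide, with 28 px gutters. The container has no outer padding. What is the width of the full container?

Subtracting 1 gutter of 28 leaves 183 for 2 columns, so c = 91.5 px.
Summing: 549 + 140 = 689 px.

689 px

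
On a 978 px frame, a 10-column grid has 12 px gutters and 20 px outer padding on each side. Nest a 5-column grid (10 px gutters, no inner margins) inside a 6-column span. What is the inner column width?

Inside the margins: 978 − 40 = 938 px.
10c + 9·12 = 938 → 10c = 830 → c = 83 px.
Span of 6: 6·83 + 5·12 = 498 + 60 = 558 px.
558 − 4·10 = 518; ÷5 gives d = 103.6 px.

103.6 px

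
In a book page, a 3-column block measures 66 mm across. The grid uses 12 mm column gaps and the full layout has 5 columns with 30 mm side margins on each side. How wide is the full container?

3 columns + 2 column gaps: 3c + 2·12 = 66.
3c = 66 − 24 = 42, so c = 14 mm.
Total width: 2·30 + 5·14 + 4·12 = 178 mm.

178 mm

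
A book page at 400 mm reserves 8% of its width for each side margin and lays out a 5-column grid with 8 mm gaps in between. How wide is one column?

60.8 mm

Each margin = 8% of 400 = 32 mm; content = 400 − 2·32 = 336 mm.
5c + 4·8 = 336 → 5c = 304 → c = 60.8 mm.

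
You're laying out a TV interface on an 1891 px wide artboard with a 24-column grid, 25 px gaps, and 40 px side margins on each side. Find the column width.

51.5 px

Subtract both margins: 1891 − 2·40 = 1811 px.
24 columns + 23 gaps: 24c + 23·25 = 1811.
24c = 1811 − 575 = 1236, so c = 51.5 px.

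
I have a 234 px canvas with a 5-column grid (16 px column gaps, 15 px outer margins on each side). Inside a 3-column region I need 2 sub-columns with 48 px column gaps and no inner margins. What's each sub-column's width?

34 px

Inside the margins: 234 − 30 = 204 px.
Subtracting 4 column gaps of 16 leaves 140 for 5 columns, so c = 28 px.
Span of 3: 3·28 + 2·16 = 84 + 32 = 116 px.
2d + 1·48 = 116 → 2d = 68 → d = 34 px.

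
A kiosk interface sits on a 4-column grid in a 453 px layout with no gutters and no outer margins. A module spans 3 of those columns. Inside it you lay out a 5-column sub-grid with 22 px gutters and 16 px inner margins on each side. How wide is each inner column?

43.95 px

With no gutters, each column is 453/4 = 113.25 px.
3-column span = 3·113.25 = 339.75 px.
Inner content = 339.75 − 2·16 = 307.75 px.
307.75 − 4·22 = 219.75; ÷5 gives d = 43.95 px.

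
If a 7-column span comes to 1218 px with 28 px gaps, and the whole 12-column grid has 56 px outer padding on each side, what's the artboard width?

2220 px

Subtracting 6 gaps of 28 leaves 1050 for 7 columns, so c = 150 px.
Artboard = 2·56 + 12·150 + 11·28 = 112 + 1800 + 308 = 2220 px.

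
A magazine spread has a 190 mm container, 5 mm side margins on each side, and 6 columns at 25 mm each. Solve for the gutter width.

6 mm

Content width = 190 − 2·5 = 180 mm.
6 columns take 6·25 = 150 mm; remaining 30 splits into 5 gutters.
g = 30 / 5 = 6 mm.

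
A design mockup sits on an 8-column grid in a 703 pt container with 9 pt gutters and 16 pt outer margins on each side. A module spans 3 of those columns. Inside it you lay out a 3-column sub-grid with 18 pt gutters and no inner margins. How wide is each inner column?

Inside the margins: 703 − 32 = 671 pt.
8c + 7·9 = 671 → 8c = 608 → c = 76 pt.
3-column span = 3·76 + 2·9 = 246 pt.
3 columns + 2 gutters: 3d + 2·18 = 246.
3d = 246 − 36 = 210, so d = 70 pt.

70 pt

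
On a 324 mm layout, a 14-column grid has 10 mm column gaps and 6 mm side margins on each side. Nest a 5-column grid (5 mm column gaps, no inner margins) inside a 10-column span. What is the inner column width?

40 mm

Take off 12 mm of margins, leaving 312 mm.
14c + 13·10 = 312 → 14c = 182 → c = 13 mm.
10 columns plus 9 column gaps: 130 + 90 = 220 mm.
5d + 4·5 = 220 → 5d = 200 → d = 40 mm.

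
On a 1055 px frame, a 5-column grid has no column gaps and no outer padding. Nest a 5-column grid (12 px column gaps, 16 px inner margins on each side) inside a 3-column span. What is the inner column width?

With no column gaps, each column is 1055/5 = 211 px.
With no column gaps, 3 columns span 3·211 = 633 px.
Inner content = 633 − 2·16 = 601 px.
5 columns + 4 column gaps: 5d + 4·12 = 601.
5d = 601 − 48 = 553, so d = 110.6 px.

110.6 px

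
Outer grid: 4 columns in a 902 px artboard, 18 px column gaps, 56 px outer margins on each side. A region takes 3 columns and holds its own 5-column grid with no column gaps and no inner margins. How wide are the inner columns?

Subtract both margins: 902 − 2·56 = 790 px.
4 columns + 3 column gaps: 4c + 3·18 = 790.
4c = 790 − 54 = 736, so c = 184 px.
3 columns plus 2 column gaps: 552 + 36 = 588 px.
588 / 5 = 117.6 px per column.

117.6 px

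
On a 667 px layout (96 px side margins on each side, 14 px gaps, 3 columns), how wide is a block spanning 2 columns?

Take off 192 px of margins, leaving 475 px.
3 columns + 2 gaps: 3c + 2·14 = 475.
3c = 475 − 28 = 447, so c = 149 px.
2-column span = 2·149 + 1·14 = 312 px.

312 px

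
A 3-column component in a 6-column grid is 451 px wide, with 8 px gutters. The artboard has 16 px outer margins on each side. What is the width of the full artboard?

942 px

451 − 2·8 = 435; ÷3 gives c = 145 px.
Artboard = 2·16 + 6·145 + 5·8 = 32 + 870 + 40 = 942 px.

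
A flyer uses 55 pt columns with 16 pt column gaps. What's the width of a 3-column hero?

Span of 3: 3·55 + 2·16 = 165 + 32 = 197 pt.

197 pt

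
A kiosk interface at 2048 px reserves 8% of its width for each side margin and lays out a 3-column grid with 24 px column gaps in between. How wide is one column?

557.44 px

2048 × (1 − 2·8%) = 2048 × 84% = 1720.32 px for the columns.
3 columns + 2 column gaps: 3c + 2·24 = 1720.32.
3c = 1720.32 − 48 = 1672.32, so c = 557.44 px.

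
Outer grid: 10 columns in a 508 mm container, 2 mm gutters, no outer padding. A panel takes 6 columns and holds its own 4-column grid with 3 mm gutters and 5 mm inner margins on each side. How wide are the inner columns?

10 columns + 9 gutters: 10c + 9·2 = 508.
10c = 508 − 18 = 490, so c = 49 mm.
6-column span = 6·49 + 5·2 = 304 mm.
Inner content = 304 − 2·5 = 294 mm.
Subtracting 3 gutters of 3 leaves 285 for 4 columns, so d = 71.25 mm.

71.25 mm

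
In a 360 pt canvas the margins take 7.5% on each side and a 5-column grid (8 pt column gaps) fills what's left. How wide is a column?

360 × (1 − 2·7.5%) = 360 × 85% = 306 pt for the columns.
Subtracting 4 column gaps of 8 leaves 274 for 5 columns, so c = 54.8 pt.

54.8 pt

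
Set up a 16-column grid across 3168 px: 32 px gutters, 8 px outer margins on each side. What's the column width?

Inside the margins: 3168 − 16 = 3152 px.
Subtracting 15 gutters of 32 leaves 2672 for 16 columns, so c = 167 px.

167 px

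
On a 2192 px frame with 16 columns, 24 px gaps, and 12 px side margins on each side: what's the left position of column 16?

2067 px

Content = 2192 − 2·12 = 2168 px.
Subtracting 15 gaps of 24 leaves 1808 for 16 columns, so c = 113 px.
Column 16 starts at margin + 15·(column + gutter) = 12 + 15·137 = 2067 px.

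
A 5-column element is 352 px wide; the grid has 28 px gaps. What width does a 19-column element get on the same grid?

5c + 4·28 = 352 → 5c = 240 → c = 48 px.
Span of 19: 19·48 + 18·28 = 912 + 504 = 1416 px.

1416 px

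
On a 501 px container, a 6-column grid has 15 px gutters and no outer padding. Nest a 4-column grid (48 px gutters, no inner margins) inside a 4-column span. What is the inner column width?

6c + 5·15 = 501 → 6c = 426 → c = 71 px.
4-column span = 4·71 + 3·15 = 329 px.
4 columns + 3 gutters: 4d + 3·48 = 329.
4d = 329 − 144 = 185, so d = 46.25 px.

46.25 px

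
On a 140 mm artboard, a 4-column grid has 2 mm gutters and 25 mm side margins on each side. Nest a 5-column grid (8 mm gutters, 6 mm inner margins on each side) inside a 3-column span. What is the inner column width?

4.6 mm

Take off 50 mm of margins, leaving 90 mm.
4c + 3·2 = 90 → 4c = 84 → c = 21 mm.
3 columns plus 2 gutters: 63 + 4 = 67 mm.
Inner content = 67 − 2·6 = 55 mm.
5 columns + 4 gutters: 5d + 4·8 = 55.
5d = 55 − 32 = 23, so d = 4.6 mm.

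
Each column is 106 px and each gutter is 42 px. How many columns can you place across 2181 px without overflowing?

15 columns

Each extra column adds 106 + 42 = 148 px.
(2181 + 42) / 148 = 15.02, so 15 columns fit.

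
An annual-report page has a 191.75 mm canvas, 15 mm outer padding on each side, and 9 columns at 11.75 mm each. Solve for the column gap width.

7 mm

Inside the margins: 191.75 − 30 = 161.75 mm.
9 columns take 9·11.75 = 105.75 mm; remaining 56 splits into 8 column gaps.
g = 56 / 8 = 7 mm.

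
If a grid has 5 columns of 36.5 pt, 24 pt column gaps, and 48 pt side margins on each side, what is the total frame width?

Total width: 2·48 + 5·36.5 + 4·24 = 374.5 pt.

374.5 pt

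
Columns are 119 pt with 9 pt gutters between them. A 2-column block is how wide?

247 pt

2-column span = 2·119 + 1·9 = 247 pt.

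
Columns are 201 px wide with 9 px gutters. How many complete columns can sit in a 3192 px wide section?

k columns need k·201 + (k−1)·9 = k·210 − 9.
k·210 − 9 ≤ 3192 → k ≤ 3201 / 210 ≈ 15.24, so k = 15.

15 columns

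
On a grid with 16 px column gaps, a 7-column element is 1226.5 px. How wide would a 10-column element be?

7c + 6·16 = 1226.5 → 7c = 1130.5 → c = 161.5 px.
10 columns plus 9 column gaps: 1615 + 144 = 1759 px.

1759 px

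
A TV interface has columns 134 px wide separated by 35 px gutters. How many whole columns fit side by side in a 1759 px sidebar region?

Each extra column adds 134 + 35 = 169 px.
(1759 + 35) / 169 = 10.62, so 10 columns fit.

10 columns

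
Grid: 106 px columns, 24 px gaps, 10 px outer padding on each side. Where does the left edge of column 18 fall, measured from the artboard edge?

2220 px

Each column+gutter stride is 130 px; 17 of them past the 10 px margin is 10 + 2210 = 2220 px.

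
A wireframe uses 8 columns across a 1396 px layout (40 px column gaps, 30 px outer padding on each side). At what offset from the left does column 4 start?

546 px

Take off 60 px of margins, leaving 1336 px.
8 columns + 7 column gaps: 8c + 7·40 = 1336.
8c = 1336 − 280 = 1056, so c = 132 px.
Each column+gutter stride is 172 px; 3 of them past the 30 px margin is 30 + 516 = 546 px.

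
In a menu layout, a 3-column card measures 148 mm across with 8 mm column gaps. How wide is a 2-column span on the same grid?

3c + 2·8 = 148 → 3c = 132 → c = 44 mm.
2 columns plus 1 column gap: 88 + 8 = 96 mm.

96 mm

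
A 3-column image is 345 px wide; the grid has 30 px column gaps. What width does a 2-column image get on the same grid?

220 px

3 columns + 2 column gaps: 3c + 2·30 = 345.
3c = 345 − 60 = 285, so c = 95 px.
Span of 2: 2·95 + 1·30 = 190 + 30 = 220 px.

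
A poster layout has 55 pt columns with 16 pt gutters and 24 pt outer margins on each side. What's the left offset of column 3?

166 pt

Before column 3: the margin + 2 columns + 2 gutters.
Offset = 24 + 2·(55 + 16) = 24 + 142 = 166 pt.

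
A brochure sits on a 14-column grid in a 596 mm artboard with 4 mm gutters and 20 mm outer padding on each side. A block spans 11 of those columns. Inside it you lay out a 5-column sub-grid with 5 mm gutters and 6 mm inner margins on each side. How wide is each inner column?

Take off 40 mm of margins, leaving 556 mm.
Subtracting 13 gutters of 4 leaves 504 for 14 columns, so c = 36 mm.
11 columns plus 10 gutters: 396 + 40 = 436 mm.
Inner content = 436 − 2·6 = 424 mm.
424 − 4·5 = 404; ÷5 gives d = 80.8 mm.

80.8 mm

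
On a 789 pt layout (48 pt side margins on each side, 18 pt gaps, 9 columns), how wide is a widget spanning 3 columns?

219 pt

Take off 96 pt of margins, leaving 693 pt.
Subtracting 8 gaps of 18 leaves 549 for 9 columns, so c = 61 pt.
Span of 3: 3·61 + 2·18 = 183 + 36 = 219 pt.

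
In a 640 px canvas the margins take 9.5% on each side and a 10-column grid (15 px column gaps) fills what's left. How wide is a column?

38.34 px

640 × (1 − 2·9.5%) = 640 × 81% = 518.4 px for the columns.
518.4 − 9·15 = 383.4; ÷10 gives c = 38.34 px.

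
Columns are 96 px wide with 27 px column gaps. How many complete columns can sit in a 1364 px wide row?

11 columns: 11·96 + 10·27 = 1326 px ≤ 1364.
12 columns: 1449 px > 1364. So 11.

11 columns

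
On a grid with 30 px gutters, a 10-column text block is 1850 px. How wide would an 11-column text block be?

10 columns + 9 gutters: 10c + 9·30 = 1850.
10c = 1850 − 270 = 1580, so c = 158 px.
11 columns plus 10 gutters: 1738 + 300 = 2038 px.

2038 px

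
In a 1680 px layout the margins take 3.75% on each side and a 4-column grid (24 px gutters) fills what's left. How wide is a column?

Margins: 3.75% × 1680 = 63 px each, so content = 1680 − 126 = 1554 px.
4c + 3·24 = 1554 → 4c = 1482 → c = 370.5 px.

370.5 px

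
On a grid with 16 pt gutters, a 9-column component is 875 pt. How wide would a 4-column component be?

380 pt

9 columns + 8 gutters: 9c + 8·16 = 875.
9c = 875 − 128 = 747, so c = 83 pt.
Span of 4: 4·83 + 3·16 = 332 + 48 = 380 pt.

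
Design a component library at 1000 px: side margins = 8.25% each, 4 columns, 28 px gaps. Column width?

1000 × (1 − 2·8.25%) = 1000 × 83.5% = 835 px for the columns.
Subtracting 3 gaps of 28 leaves 751 for 4 columns, so c = 187.75 px.

187.75 px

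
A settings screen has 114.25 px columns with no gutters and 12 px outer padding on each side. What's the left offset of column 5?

Column 5 starts at margin + 4·(column + gutter) = 12 + 4·114.25 = 469 px.

469 px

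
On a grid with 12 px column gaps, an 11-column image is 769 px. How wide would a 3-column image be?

11c + 10·12 = 769 → 11c = 649 → c = 59 px.
Span of 3: 3·59 + 2·12 = 177 + 24 = 201 px.

201 px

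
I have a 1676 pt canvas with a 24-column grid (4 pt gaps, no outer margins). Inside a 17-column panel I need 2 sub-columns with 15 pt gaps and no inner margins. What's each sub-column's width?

585.5 pt

24c + 23·4 = 1676 → 24c = 1584 → c = 66 pt.
Span of 17: 17·66 + 16·4 = 1122 + 64 = 1186 pt.
2 columns + 1 gap: 2d + 1·15 = 1186.
2d = 1186 − 15 = 1171, so d = 585.5 pt.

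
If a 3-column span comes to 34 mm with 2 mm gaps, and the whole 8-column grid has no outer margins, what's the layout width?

94 mm

34 − 2·2 = 30; ÷3 gives c = 10 mm.
Summing: 80 + 14 = 94 mm.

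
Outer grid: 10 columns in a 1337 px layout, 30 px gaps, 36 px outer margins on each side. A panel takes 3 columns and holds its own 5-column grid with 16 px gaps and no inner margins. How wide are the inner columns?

Outer content = 1337 − 2·36 = 1265 px.
1265 − 9·30 = 995; ÷10 gives c = 99.5 px.
Span of 3: 3·99.5 + 2·30 = 298.5 + 60 = 358.5 px.
5 columns + 4 gaps: 5d + 4·16 = 358.5.
5d = 358.5 − 64 = 294.5, so d = 58.9 px.

58.9 px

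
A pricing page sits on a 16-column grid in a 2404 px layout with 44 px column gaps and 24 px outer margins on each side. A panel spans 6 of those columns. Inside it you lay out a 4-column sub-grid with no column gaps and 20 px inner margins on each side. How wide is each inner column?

Inside the margins: 2404 − 48 = 2356 px.
16c + 15·44 = 2356 → 16c = 1696 → c = 106 px.
6-column span = 6·106 + 5·44 = 856 px.
Inner content = 856 − 2·20 = 816 px.
With no column gaps, each column is 816/4 = 204 px.

204 px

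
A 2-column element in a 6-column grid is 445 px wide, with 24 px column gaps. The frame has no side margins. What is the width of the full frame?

1383 px

2 columns + 1 column gap: 2c + 1·24 = 445.
2c = 445 − 24 = 421, so c = 210.5 px.
Total width: 6·210.5 + 5·24 = 1383 px.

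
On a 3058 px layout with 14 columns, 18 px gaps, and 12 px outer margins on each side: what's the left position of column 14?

2846 px

Subtract both margins: 3058 − 2·12 = 3034 px.
14 columns + 13 gaps: 14c + 13·18 = 3034.
14c = 3034 − 234 = 2800, so c = 200 px.
Before column 14: the margin + 13 columns + 13 gaps.
Offset = 12 + 13·(200 + 18) = 12 + 2834 = 2846 px.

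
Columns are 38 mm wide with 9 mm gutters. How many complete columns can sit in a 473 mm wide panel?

10 columns

10 columns: 10·38 + 9·9 = 461 mm ≤ 473.
11 columns: 508 mm > 473. So 10.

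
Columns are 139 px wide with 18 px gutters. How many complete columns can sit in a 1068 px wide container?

Each extra column adds 139 + 18 = 157 px.
(1068 + 18) / 157 = 6.92, so 6 columns fit.

6 columns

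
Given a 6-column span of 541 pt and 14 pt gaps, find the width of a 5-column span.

6 columns + 5 gaps: 6c + 5·14 = 541.
6c = 541 − 70 = 471, so c = 78.5 pt.
5-column span = 5·78.5 + 4·14 = 448.5 pt.

448.5 pt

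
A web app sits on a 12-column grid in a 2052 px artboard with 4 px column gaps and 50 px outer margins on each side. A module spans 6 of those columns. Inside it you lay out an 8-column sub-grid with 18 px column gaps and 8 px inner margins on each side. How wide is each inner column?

Take off 100 px of margins, leaving 1952 px.
12c + 11·4 = 1952 → 12c = 1908 → c = 159 px.
Span of 6: 6·159 + 5·4 = 954 + 20 = 974 px.
Inner content = 974 − 2·8 = 958 px.
8d + 7·18 = 958 → 8d = 832 → d = 104 px.

104 px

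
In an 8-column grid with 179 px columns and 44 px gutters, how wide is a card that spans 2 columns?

2 columns plus 1 gutter: 358 + 44 = 402 px.

402 px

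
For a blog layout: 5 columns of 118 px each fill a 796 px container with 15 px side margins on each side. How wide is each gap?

44 px

Subtract both margins: 796 − 2·15 = 766 px.
Columns use 590 px, leaving 176 px across 4 gaps = 44 px each.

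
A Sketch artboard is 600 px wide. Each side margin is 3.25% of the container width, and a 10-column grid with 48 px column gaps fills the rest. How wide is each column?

600 × (1 − 2·3.25%) = 600 × 93.5% = 561 px for the columns.
10c + 9·48 = 561 → 10c = 129 → c = 12.9 px.

12.9 px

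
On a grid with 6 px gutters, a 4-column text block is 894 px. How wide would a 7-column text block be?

1569 px

4c + 3·6 = 894 → 4c = 876 → c = 219 px.
Span of 7: 7·219 + 6·6 = 1533 + 36 = 1569 px.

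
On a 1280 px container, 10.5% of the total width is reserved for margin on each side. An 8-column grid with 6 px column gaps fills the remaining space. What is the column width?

121.15 px

1280 × (1 − 2·10.5%) = 1280 × 79% = 1011.2 px for the columns.
1011.2 − 7·6 = 969.2; ÷8 gives c = 121.15 px.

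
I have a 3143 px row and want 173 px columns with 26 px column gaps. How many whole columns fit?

15 columns

k columns need k·173 + (k−1)·26 = k·199 − 26.
k·199 − 26 ≤ 3143 → k ≤ 3169 / 199 ≈ 15.92, so k = 15.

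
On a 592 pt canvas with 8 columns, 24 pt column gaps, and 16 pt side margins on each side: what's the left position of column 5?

Content = 592 − 2·16 = 560 pt.
8c + 7·24 = 560 → 8c = 392 → c = 49 pt.
Each column+gutter stride is 73 pt; 4 of them past the 16 pt margin is 16 + 292 = 308 pt.

308 pt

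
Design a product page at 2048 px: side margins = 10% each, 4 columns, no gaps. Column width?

Margins: 10% × 2048 = 204.8 px each, so content = 2048 − 409.6 = 1638.4 px.
1638.4 / 4 = 409.6 px per column.

409.6 px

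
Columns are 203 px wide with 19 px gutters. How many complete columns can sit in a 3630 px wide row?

16 columns

16 columns: 16·203 + 15·19 = 3533 px ≤ 3630.
17 columns: 3755 px > 3630. So 16.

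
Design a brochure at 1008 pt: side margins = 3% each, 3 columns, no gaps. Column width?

315.84 pt

Margins: 3% × 1008 = 30.24 pt each, so content = 1008 − 60.48 = 947.52 pt.
947.52 / 3 = 315.84 pt per column.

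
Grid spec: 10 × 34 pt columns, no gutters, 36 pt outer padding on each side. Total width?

Layout = 2·36 + 10·34 = 72 + 340 = 412 pt.

412 pt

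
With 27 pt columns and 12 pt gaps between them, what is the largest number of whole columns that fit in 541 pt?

k columns need k·27 + (k−1)·12 = k·39 − 12.
k·39 − 12 ≤ 541 → k ≤ 553 / 39 ≈ 14.18, so k = 14.

14 columns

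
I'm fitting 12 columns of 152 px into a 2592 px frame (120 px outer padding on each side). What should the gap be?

48 px

Inside the margins: 2592 − 240 = 2352 px.
12·152 + 11g = 2352 → 11g = 528 → g = 48 px.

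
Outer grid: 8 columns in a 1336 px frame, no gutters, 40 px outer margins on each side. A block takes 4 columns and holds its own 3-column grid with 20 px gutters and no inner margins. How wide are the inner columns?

Inside the margins: 1336 − 80 = 1256 px.
1256 / 8 = 157 px per column.
4-column span = 4·157 = 628 px.
Subtracting 2 gutters of 20 leaves 588 for 3 columns, so d = 196 px.

196 px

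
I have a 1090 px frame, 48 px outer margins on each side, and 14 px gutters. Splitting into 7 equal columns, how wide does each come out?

Take off 96 px of margins, leaving 994 px.
7c + 6·14 = 994 → 7c = 910 → c = 130 px.

130 px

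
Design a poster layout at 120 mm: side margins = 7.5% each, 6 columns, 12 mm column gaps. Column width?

Margins: 7.5% × 120 = 9 mm each, so content = 120 − 18 = 102 mm.
102 − 5·12 = 42; ÷6 gives c = 7 mm.

7 mm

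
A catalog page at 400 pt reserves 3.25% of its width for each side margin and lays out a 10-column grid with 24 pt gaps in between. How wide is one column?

15.8 pt

400 × (1 − 2·3.25%) = 400 × 93.5% = 374 pt for the columns.
10 columns + 9 gaps: 10c + 9·24 = 374.
10c = 374 − 216 = 158, so c = 15.8 pt.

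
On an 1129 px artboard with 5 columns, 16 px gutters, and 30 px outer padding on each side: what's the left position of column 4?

681 px

Content = 1129 − 2·30 = 1069 px.
5c + 4·16 = 1069 → 5c = 1005 → c = 201 px.
Before column 4: the margin + 3 columns + 3 gutters.
Offset = 30 + 3·(201 + 16) = 30 + 651 = 681 px.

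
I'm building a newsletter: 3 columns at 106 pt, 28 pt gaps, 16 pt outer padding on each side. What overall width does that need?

406 pt

Total width: 2·16 + 3·106 + 2·28 = 406 pt.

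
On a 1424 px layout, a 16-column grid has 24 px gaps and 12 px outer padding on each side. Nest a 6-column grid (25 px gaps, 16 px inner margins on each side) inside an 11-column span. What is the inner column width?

133 px

Subtract both margins: 1424 − 2·12 = 1400 px.
16 columns + 15 gaps: 16c + 15·24 = 1400.
16c = 1400 − 360 = 1040, so c = 65 px.
11-column span = 11·65 + 10·24 = 955 px.
Inner content = 955 − 2·16 = 923 px.
Subtracting 5 gaps of 25 leaves 798 for 6 columns, so d = 133 px.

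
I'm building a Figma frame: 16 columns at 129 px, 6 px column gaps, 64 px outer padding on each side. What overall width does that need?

2282 px

Adding margins, columns and gutters: 128 + 2064 + 90 = 2282 px.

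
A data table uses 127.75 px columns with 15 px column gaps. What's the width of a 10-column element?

Span of 10: 10·127.75 + 9·15 = 1277.5 + 135 = 1412.5 px.

1412.5 px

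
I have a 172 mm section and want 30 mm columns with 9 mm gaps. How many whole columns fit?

4 columns

k columns need k·30 + (k−1)·9 = k·39 − 9.
k·39 − 9 ≤ 172 → k ≤ 181 / 39 ≈ 4.64, so k = 4.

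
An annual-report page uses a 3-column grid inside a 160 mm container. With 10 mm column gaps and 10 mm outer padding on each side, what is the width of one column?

Take off 20 mm of margins, leaving 140 mm.
Subtracting 2 column gaps of 10 leaves 120 for 3 columns, so c = 40 mm.

40 mm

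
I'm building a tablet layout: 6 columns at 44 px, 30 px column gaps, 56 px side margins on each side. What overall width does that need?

Adding margins, columns and gutters: 112 + 264 + 150 = 526 px.

526 px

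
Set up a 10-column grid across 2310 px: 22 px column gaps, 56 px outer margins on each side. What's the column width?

200 px

Inside the margins: 2310 − 112 = 2198 px.
2198 − 9·22 = 2000; ÷10 gives c = 200 px.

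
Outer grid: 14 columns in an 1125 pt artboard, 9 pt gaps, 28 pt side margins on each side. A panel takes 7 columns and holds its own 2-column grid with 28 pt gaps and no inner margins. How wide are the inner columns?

Take off 56 pt of margins, leaving 1069 pt.
14 columns + 13 gaps: 14c + 13·9 = 1069.
14c = 1069 − 117 = 952, so c = 68 pt.
Span of 7: 7·68 + 6·9 = 476 + 54 = 530 pt.
2 columns + 1 gap: 2d + 1·28 = 530.
2d = 530 − 28 = 502, so d = 251 pt.

251 pt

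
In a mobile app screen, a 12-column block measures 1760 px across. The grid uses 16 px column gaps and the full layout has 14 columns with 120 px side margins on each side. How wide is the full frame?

Subtracting 11 column gaps of 16 leaves 1584 for 12 columns, so c = 132 px.
Frame = 2·120 + 14·132 + 13·16 = 240 + 1848 + 208 = 2296 px.

2296 px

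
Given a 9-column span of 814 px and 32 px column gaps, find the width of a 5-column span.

814 − 8·32 = 558; ÷9 gives c = 62 px.
5-column span = 5·62 + 4·32 = 438 px.

438 px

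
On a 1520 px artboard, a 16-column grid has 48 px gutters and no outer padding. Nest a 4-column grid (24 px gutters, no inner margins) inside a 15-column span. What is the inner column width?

337.5 px

16 columns + 15 gutters: 16c + 15·48 = 1520.
16c = 1520 − 720 = 800, so c = 50 px.
Span of 15: 15·50 + 14·48 = 750 + 672 = 1422 px.
4 columns + 3 gutters: 4d + 3·24 = 1422.
4d = 1422 − 72 = 1350, so d = 337.5 px.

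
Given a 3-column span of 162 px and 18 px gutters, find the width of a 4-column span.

3c + 2·18 = 162 → 3c = 126 → c = 42 px.
Span of 4: 4·42 + 3·18 = 168 + 54 = 222 px.

222 px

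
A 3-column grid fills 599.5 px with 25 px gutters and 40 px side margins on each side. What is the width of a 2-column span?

Subtract both margins: 599.5 − 2·40 = 519.5 px.
Subtracting 2 gutters of 25 leaves 469.5 for 3 columns, so c = 156.5 px.
2 columns plus 1 gutter: 313 + 25 = 338 px.

338 px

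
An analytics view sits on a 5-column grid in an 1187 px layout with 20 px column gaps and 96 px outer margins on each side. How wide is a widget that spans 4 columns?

Content width = 1187 − 2·96 = 995 px.
5c + 4·20 = 995 → 5c = 915 → c = 183 px.
4-column span = 4·183 + 3·20 = 792 px.

792 px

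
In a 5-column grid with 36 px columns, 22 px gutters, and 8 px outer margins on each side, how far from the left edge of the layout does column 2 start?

Before column 2: the margin + 1 column + 1 gutter.
Offset = 8 + 1·(36 + 22) = 8 + 58 = 66 px.

66 px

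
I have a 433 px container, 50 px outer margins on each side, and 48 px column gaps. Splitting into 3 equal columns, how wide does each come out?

79 px

Subtract both margins: 433 − 2·50 = 333 px.
3c + 2·48 = 333 → 3c = 237 → c = 79 px.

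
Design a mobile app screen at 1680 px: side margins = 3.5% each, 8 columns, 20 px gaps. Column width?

1680 × (1 − 2·3.5%) = 1680 × 93% = 1562.4 px for the columns.
Subtracting 7 gaps of 20 leaves 1422.4 for 8 columns, so c = 177.8 px.

177.8 px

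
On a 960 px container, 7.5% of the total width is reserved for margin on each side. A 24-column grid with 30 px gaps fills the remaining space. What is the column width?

Each margin = 7.5% of 960 = 72 px; content = 960 − 2·72 = 816 px.
24c + 23·30 = 816 → 24c = 126 → c = 5.25 px.

5.25 px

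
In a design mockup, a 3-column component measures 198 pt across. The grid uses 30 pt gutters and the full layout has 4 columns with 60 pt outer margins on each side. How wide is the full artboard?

394 pt

198 − 2·30 = 138; ÷3 gives c = 46 pt.
Adding margins, columns and gutters: 120 + 184 + 90 = 394 pt.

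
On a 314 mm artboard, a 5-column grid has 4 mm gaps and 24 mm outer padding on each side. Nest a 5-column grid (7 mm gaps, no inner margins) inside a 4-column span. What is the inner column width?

Take off 48 mm of margins, leaving 266 mm.
5 columns + 4 gaps: 5c + 4·4 = 266.
5c = 266 − 16 = 250, so c = 50 mm.
4 columns plus 3 gaps: 200 + 12 = 212 mm.
5d + 4·7 = 212 → 5d = 184 → d = 36.8 mm.

36.8 mm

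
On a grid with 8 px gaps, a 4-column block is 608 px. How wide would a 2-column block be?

608 − 3·8 = 584; ÷4 gives c = 146 px.
2 columns plus 1 gap: 292 + 8 = 300 px.

300 px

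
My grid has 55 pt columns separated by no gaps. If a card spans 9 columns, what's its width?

495 pt

9-column span = 9·55 = 495 pt.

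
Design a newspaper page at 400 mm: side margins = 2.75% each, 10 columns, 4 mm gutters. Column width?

34.2 mm

400 × (1 − 2·2.75%) = 400 × 94.5% = 378 mm for the columns.
10c + 9·4 = 378 → 10c = 342 → c = 34.2 mm.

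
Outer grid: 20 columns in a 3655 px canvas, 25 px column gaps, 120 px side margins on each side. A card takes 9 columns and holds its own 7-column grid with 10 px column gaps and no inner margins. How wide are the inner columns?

209 px

Outer content = 3655 − 2·120 = 3415 px.
20c + 19·25 = 3415 → 20c = 2940 → c = 147 px.
9 columns plus 8 column gaps: 1323 + 200 = 1523 px.
Subtracting 6 column gaps of 10 leaves 1463 for 7 columns, so d = 209 px.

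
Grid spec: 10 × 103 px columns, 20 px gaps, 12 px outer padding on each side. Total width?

1234 px

Adding margins, columns and gutters: 24 + 1030 + 180 = 1234 px.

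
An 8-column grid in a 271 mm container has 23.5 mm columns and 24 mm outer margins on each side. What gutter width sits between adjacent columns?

5 mm

Content width = 271 − 2·24 = 223 mm.
8 columns take 8·23.5 = 188 mm; remaining 35 splits into 7 gutters.
g = 35 / 7 = 5 mm.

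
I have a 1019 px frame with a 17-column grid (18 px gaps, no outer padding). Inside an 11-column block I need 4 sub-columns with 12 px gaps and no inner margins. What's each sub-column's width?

17c + 16·18 = 1019 → 17c = 731 → c = 43 px.
11-column span = 11·43 + 10·18 = 653 px.
Subtracting 3 gaps of 12 leaves 617 for 4 columns, so d = 154.25 px.

154.25 px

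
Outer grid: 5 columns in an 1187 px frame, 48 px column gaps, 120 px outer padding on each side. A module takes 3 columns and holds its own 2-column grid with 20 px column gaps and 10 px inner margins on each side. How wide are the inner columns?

Inside the margins: 1187 − 240 = 947 px.
947 − 4·48 = 755; ÷5 gives c = 151 px.
3 columns plus 2 column gaps: 453 + 96 = 549 px.
Inner content = 549 − 2·10 = 529 px.
2 columns + 1 column gap: 2d + 1·20 = 529.
2d = 529 − 20 = 509, so d = 254.5 px.

254.5 px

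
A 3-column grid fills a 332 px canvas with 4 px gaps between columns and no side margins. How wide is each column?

Subtracting 2 gaps of 4 leaves 324 for 3 columns, so c = 108 px.

108 px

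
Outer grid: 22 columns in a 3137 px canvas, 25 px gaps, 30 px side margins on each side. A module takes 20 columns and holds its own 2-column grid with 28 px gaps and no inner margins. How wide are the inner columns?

1383.5 px

Subtract both margins: 3137 − 2·30 = 3077 px.
22c + 21·25 = 3077 → 22c = 2552 → c = 116 px.
20-column span = 20·116 + 19·25 = 2795 px.
2 columns + 1 gap: 2d + 1·28 = 2795.
2d = 2795 − 28 = 2767, so d = 1383.5 px.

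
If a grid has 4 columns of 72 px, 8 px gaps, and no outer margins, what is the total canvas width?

Summing: 288 + 24 = 312 px.

312 px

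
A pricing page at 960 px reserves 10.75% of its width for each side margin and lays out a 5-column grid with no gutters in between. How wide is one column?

Each margin = 10.75% of 960 = 103.2 px; content = 960 − 2·103.2 = 753.6 px.
5c = 753.6 → c = 150.72 px.

150.72 px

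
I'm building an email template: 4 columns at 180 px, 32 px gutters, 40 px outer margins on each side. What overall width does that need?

896 px

Adding margins, columns and gutters: 80 + 720 + 96 = 896 px.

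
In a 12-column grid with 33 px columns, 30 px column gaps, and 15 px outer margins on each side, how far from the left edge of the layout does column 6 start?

330 px

Each column+gutter stride is 63 px; 5 of them past the 15 px margin is 15 + 315 = 330 px.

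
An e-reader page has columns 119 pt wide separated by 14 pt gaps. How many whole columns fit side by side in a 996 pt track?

k columns need k·119 + (k−1)·14 = k·133 − 14.
k·133 − 14 ≤ 996 → k ≤ 1010 / 133 ≈ 7.59, so k = 7.

7 columns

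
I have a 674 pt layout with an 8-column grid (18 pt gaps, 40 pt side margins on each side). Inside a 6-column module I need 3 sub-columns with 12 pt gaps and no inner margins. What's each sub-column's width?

139 pt

Take off 80 pt of margins, leaving 594 pt.
Subtracting 7 gaps of 18 leaves 468 for 8 columns, so c = 58.5 pt.
6 columns plus 5 gaps: 351 + 90 = 441 pt.
Subtracting 2 gaps of 12 leaves 417 for 3 columns, so d = 139 pt.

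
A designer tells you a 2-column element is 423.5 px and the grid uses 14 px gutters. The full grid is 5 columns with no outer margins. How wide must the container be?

423.5 − 1·14 = 409.5; ÷2 gives c = 204.75 px.
Container = 5·204.75 + 4·14 = 1023.75 + 56 = 1079.75 px.

1079.75 px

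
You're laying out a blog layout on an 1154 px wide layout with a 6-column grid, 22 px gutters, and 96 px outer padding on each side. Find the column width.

142 px

Take off 192 px of margins, leaving 962 px.
6c + 5·22 = 962 → 6c = 852 → c = 142 px.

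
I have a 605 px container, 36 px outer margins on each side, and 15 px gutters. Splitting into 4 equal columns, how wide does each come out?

122 px

Subtract both margins: 605 − 2·36 = 533 px.
533 − 3·15 = 488; ÷4 gives c = 122 px.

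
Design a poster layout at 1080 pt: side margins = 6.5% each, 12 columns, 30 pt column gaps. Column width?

1080 × (1 − 2·6.5%) = 1080 × 87% = 939.6 pt for the columns.
Subtracting 11 column gaps of 30 leaves 609.6 for 12 columns, so c = 50.8 pt.

50.8 pt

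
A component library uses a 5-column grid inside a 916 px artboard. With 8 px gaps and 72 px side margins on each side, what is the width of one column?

Subtract both margins: 916 − 2·72 = 772 px.
5 columns + 4 gaps: 5c + 4·8 = 772.
5c = 772 − 32 = 740, so c = 148 px.

148 px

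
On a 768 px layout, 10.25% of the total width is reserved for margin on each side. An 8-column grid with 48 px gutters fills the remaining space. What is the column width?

768 × (1 − 2·10.25%) = 768 × 79.5% = 610.56 px for the columns.
8c + 7·48 = 610.56 → 8c = 274.56 → c = 34.32 px.

34.32 px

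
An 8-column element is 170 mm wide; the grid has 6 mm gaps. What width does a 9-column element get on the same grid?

192 mm

Subtracting 7 gaps of 6 leaves 128 for 8 columns, so c = 16 mm.
9 columns plus 8 gaps: 144 + 48 = 192 mm.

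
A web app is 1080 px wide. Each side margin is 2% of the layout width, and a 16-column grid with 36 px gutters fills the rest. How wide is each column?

1080 × (1 − 2·2%) = 1080 × 96% = 1036.8 px for the columns.
16 columns + 15 gutters: 16c + 15·36 = 1036.8.
16c = 1036.8 − 540 = 496.8, so c = 31.05 px.

31.05 px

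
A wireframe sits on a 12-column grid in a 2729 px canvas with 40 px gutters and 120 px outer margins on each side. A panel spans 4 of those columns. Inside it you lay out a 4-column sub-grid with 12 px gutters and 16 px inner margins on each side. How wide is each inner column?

Subtract both margins: 2729 − 2·120 = 2489 px.
12 columns + 11 gutters: 12c + 11·40 = 2489.
12c = 2489 − 440 = 2049, so c = 170.75 px.
4-column span = 4·170.75 + 3·40 = 803 px.
Inner content = 803 − 2·16 = 771 px.
4 columns + 3 gutters: 4d + 3·12 = 771.
4d = 771 − 36 = 735, so d = 183.75 px.

183.75 px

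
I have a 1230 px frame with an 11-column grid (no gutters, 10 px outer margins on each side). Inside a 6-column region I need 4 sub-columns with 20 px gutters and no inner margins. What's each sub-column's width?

Subtract both margins: 1230 − 2·10 = 1210 px.
With no gutters, each column is 1210/11 = 110 px.
6-column span = 6·110 = 660 px.
4d + 3·20 = 660 → 4d = 600 → d = 150 px.

150 px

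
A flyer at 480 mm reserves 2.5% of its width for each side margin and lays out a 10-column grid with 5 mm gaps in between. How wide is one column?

Margins: 2.5% × 480 = 12 mm each, so content = 480 − 24 = 456 mm.
10 columns + 9 gaps: 10c + 9·5 = 456.
10c = 456 − 45 = 411, so c = 41.1 mm.

41.1 mm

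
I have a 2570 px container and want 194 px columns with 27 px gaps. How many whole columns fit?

k columns need k·194 + (k−1)·27 = k·221 − 27.
k·221 − 27 ≤ 2570 → k ≤ 2597 / 221 ≈ 11.75, so k = 11.

11 columns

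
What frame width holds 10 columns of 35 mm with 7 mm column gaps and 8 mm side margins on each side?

Total width: 2·8 + 10·35 + 9·7 = 429 mm.

429 mm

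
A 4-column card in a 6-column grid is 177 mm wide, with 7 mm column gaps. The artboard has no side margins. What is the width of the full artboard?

269 mm

Subtracting 3 column gaps of 7 leaves 156 for 4 columns, so c = 39 mm.
Artboard = 6·39 + 5·7 = 234 + 35 = 269 mm.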